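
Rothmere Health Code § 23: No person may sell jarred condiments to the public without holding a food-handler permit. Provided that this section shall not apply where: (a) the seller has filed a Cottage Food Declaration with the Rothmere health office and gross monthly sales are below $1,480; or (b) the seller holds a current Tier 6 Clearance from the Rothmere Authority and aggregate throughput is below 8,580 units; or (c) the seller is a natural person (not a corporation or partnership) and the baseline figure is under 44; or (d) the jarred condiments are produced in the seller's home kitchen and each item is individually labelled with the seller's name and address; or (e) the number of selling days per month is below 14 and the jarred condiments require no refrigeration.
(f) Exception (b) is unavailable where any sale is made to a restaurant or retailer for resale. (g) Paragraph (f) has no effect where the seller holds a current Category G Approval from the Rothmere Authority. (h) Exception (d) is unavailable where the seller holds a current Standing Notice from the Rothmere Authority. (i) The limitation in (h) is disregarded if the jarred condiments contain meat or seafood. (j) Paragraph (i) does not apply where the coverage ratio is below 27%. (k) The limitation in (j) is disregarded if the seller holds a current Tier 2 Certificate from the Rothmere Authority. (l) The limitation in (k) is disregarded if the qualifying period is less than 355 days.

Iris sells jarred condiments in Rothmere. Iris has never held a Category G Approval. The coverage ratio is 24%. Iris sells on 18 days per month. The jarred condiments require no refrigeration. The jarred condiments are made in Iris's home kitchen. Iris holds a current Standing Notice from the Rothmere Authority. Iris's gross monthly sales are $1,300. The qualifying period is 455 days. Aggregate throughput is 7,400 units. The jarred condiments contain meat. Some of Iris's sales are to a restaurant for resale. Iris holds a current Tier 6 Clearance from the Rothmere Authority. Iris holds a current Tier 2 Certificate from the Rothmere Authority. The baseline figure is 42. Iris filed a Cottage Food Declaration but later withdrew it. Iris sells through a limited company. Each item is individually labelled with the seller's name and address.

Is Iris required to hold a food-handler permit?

Exception (a) requires that the seller has filed a Cottage Food Declaration with the Rothmere health office; but the Cottage Food Declaration was withdrawn, so (a) is unavailable.
Exception (b) is satisfied on its face — a current Tier 6 Clearance is held; aggregate throughput is 7,400 units, below the 8,580 units limit. But applying paragraphs (f)–(g): (f) operates against (b): some sales are to a restaurant for resale. (g) is not engaged (no current Category G Approval is held), so (f) stands. So (b) is unavailable.
Exception (c) fails — the seller operates through a limited company.
Exception (d): the jarred condiments are home-kitchen produced; items are individually labelled — every condition holds. Considering the limiting provisions: (h) operates (a current Standing Notice is held), but yields to (i): (i) operates against (h): the jarred condiments contain meat. (j) is triggered (the coverage ratio is 24%, below the 27% limit), but is overridden by (k): (k) operates against (j): a current Tier 2 Certificate is held. (l) is not engaged (the qualifying period is 455 days, not less than 355 days), so (k) stands. (d) remains available.
Exception (e) does not apply: the number of selling days per month is 18, not below 14.

No — exception (d) applies; Iris is not required to hold a food-handler permit.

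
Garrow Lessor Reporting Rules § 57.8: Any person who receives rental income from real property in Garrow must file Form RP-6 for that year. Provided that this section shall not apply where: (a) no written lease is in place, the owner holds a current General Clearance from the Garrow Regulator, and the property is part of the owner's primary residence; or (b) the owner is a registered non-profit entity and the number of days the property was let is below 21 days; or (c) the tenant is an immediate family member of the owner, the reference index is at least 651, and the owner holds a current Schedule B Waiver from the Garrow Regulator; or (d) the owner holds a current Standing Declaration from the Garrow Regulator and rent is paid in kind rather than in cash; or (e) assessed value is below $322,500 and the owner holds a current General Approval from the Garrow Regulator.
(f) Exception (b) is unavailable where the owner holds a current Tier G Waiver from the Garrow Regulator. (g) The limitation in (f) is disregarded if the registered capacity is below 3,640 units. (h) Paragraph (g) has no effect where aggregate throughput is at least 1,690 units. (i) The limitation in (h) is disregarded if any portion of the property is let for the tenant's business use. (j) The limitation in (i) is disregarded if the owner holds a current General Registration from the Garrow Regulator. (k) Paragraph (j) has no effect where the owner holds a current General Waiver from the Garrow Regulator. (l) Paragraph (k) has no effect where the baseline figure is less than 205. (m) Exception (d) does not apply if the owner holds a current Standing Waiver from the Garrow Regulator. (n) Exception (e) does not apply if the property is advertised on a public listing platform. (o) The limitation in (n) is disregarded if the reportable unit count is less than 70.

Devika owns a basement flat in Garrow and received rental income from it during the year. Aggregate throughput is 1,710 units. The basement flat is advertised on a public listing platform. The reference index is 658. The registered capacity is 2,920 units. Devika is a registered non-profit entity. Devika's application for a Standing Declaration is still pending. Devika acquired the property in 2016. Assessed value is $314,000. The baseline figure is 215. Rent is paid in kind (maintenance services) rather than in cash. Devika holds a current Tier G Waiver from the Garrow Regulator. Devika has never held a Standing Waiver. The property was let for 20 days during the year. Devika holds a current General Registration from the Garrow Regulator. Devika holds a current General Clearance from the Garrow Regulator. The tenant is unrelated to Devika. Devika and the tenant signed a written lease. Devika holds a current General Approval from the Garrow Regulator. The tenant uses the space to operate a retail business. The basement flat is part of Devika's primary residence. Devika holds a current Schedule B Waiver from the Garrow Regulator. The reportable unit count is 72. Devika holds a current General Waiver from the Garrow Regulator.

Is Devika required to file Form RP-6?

No — exception (b) applies; Devika is not required to file Form RP-6.

Exception (a) requires that no written lease is in place; but a written lease is in place, so (a) is unavailable.
Exception (b)'s conditions are all satisfied: Devika is a registered non-profit; the number of days the property was let is 20 days, below the 21 days limit. Applying paragraphs (f)–(l): (f) would limit (b) — a current Tier G Waiver is held — but (g) sets (f) aside: (g) is triggered — the registered capacity is 2,920 units, below the 3,640 units limit. (h) operates (aggregate throughput is 1,710 units, meeting the 1,690 units threshold), but is set aside by (i): (i) applies — the space is let for business use. (j) is triggered (a current General Registration is held), but is set aside by (k): (k) applies — a current General Waiver is held. (l) does not operate here (the baseline figure is 215, not less than 205), so (k) stands. So (b) applies.
Exception (c) requires that the tenant is an immediate family member of the owner; but the tenant is unrelated to the owner, so (c) is unavailable.
Exception (d) fails — there is no Standing Declaration in force.
Exception (e): assessed value is $314,000, below the $322,500 limit; a current General Approval is held — every condition holds. But: (n) is triggered — the property is publicly advertised. (o) is inapplicable (the reportable unit count is 72, not less than 70), so (n) stands. (e) is therefore removed.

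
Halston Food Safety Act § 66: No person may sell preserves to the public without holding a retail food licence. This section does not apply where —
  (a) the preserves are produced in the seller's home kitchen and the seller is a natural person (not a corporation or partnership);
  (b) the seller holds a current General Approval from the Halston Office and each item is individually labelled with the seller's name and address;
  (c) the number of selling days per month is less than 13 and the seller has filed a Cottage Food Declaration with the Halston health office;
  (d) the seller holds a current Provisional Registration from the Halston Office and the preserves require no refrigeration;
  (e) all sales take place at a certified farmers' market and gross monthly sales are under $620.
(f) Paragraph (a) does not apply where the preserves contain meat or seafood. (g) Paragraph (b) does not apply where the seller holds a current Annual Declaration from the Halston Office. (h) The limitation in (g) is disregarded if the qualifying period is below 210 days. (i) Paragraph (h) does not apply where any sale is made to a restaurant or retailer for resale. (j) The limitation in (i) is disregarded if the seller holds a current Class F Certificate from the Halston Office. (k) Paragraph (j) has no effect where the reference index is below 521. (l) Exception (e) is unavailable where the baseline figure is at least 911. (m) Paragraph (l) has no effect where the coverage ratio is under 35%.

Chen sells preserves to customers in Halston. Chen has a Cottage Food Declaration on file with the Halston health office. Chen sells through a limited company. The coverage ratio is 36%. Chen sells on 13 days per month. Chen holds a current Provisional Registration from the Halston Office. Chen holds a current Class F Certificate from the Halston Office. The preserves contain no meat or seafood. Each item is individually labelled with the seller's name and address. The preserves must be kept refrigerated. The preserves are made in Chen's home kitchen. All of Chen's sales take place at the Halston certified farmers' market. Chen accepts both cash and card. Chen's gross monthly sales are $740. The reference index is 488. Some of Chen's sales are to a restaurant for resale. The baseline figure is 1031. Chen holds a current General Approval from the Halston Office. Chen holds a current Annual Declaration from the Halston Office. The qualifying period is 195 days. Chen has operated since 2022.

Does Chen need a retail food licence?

Exception (a) fails — the seller operates through a limited company.
Exception (b)'s conditions are all satisfied: a current General Approval is held; items are individually labelled. However, paragraphs (g)–(k) must be considered: (g) operates against (b): a current Annual Declaration is held. (h) applies (the qualifying period is 195 days, below the 210 days limit), but is itself disapplied by (i): (i) is engaged — some sales are to a restaurant for resale. (j) would limit (i) — a current Class F Certificate is held — but (k) sets (j) aside: (k) is triggered — the reference index is 488, below the 521 limit. (b) is therefore removed.
Exception (c) fails — the number of selling days per month is 13, not less than 13.
Exception (d) does not apply: the preserves require refrigeration.
Exception (e) does not apply: gross monthly sales are $740, not under $620.
No exception applies. The general rule governs.

Yes — Chen must hold a retail food licence.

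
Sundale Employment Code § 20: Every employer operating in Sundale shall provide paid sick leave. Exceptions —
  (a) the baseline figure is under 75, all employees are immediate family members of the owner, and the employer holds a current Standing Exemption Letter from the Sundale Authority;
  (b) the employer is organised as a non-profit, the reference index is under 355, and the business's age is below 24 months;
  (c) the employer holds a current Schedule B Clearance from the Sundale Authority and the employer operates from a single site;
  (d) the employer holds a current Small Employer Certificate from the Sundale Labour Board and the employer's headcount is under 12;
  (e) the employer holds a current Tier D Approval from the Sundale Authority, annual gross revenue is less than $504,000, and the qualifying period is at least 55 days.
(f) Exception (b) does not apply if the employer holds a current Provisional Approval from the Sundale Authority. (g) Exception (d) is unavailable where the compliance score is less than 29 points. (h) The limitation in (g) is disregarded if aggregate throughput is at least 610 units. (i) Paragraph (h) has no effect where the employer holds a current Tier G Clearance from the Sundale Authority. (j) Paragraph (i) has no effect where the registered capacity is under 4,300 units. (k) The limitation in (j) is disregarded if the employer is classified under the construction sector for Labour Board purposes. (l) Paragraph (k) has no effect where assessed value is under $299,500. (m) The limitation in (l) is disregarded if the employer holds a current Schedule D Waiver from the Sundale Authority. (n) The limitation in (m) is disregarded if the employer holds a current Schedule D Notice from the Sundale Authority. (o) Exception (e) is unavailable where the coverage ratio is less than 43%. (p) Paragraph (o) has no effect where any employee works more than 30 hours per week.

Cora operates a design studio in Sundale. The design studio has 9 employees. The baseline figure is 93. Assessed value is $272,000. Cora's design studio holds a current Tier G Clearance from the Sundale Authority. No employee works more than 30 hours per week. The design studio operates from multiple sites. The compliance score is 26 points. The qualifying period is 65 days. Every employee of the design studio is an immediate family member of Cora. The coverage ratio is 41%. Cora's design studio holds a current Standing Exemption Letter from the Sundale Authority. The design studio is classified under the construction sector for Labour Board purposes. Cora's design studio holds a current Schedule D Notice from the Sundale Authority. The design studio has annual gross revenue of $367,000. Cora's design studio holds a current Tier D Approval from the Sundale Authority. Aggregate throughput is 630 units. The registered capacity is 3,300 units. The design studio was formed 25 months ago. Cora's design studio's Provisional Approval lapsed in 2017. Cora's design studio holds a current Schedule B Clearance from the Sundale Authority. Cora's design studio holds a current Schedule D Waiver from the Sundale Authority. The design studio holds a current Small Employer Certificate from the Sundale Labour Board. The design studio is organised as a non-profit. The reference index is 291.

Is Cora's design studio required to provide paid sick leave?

Exception (a) fails — the baseline figure is 93, not under 75.
Exception (b) requires that the business's age is below 24 months; but the business's age is 25 months, not below 24 months, so (b) is unavailable.
Exception (c) does not apply: the employer operates from multiple sites.
Exception (d)'s conditions are all satisfied: a current Small Employer Certificate is held; the employer's headcount is 9, under the 12 limit. As to paragraphs (g)–(n): (g) would limit (d) — the compliance score is 26 points, less than the 29 points limit — but (h) sets (g) aside: (h) applies — aggregate throughput is 630 units, meeting the 610 units threshold. (i) would limit (h) — a current Tier G Clearance is held — but (j) sets (i) aside: (j) is engaged — the registered capacity is 3,300 units, under the 4,300 units limit. (k) is engaged (the design studio is classified under the construction sector), but is overridden by (l): (l) operates against (k): assessed value is $272,000, under the $299,500 limit. (m) operates (a current Schedule D Waiver is held), but yields to (n): (n) operates against (m): a current Schedule D Notice is held. (d) remains available.
All of (e)'s requirements are met (a current Tier D Approval is held; annual gross revenue is $367,000, less than the $504,000 limit; the qualifying period is 65 days, meeting the 55 days threshold). Turning to paragraphs (o)–(p): (o) is engaged — the coverage ratio is 41%, less than the 43% limit. (p) is not engaged (no employee exceeds 30 hours/week), so (o) stands. So (e) is unavailable.

No — exception (d) applies; Cora's design studio is not required to provide paid sick leave.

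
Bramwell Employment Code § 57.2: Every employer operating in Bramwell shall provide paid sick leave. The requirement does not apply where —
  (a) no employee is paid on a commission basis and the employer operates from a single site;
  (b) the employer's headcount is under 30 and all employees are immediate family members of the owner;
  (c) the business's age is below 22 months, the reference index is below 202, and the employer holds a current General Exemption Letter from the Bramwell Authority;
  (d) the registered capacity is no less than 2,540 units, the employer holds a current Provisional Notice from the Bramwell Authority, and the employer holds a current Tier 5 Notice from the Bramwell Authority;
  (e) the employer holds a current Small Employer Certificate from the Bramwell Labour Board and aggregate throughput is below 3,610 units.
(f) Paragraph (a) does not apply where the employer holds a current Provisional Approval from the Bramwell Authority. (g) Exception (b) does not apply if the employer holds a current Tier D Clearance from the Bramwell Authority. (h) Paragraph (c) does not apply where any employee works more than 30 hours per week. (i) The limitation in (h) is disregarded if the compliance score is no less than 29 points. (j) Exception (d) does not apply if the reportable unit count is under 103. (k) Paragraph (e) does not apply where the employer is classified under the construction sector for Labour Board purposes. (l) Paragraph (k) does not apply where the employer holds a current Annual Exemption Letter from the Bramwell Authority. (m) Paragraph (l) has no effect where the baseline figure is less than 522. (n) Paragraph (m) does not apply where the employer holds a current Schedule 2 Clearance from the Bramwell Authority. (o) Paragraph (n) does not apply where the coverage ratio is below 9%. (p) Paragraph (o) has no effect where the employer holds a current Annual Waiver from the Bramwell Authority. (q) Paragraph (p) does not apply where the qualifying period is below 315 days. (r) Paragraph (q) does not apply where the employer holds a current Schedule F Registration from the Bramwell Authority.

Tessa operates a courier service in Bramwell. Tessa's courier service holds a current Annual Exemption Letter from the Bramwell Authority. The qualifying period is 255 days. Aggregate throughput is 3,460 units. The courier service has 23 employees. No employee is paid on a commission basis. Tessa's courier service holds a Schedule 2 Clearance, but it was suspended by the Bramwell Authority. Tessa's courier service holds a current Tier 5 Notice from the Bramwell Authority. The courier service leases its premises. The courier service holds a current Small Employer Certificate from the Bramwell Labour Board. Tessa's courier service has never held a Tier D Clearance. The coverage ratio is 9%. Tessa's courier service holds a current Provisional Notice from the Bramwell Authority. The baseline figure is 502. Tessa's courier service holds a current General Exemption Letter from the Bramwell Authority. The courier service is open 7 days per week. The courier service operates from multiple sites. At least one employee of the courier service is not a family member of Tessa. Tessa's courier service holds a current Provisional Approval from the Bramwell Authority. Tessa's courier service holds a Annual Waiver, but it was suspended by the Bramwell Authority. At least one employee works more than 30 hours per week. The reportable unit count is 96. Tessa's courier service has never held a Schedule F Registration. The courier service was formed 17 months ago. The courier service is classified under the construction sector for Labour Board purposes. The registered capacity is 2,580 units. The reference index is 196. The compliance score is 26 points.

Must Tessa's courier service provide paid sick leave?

Exception (a) does not apply: the employer operates from multiple sites.
Exception (b) does not apply: at least one employee is not a family member.
Exception (c)'s conditions are all satisfied: the business's age is 17 months, below the 22 months limit; the reference index is 196, below the 202 limit; a current General Exemption Letter is held. But: (h) is engaged — at least one employee exceeds 30 hours/week. (i) is not triggered (the compliance score is 26 points, short of 29 points), so (h) stands. (c) is therefore removed.
Exception (d): the registered capacity is 2,580 units, meeting the 2,540 units threshold; a current Provisional Notice is held; a current Tier 5 Notice is held — every condition holds. However, paragraph (j) must be considered: (j) is triggered — the reportable unit count is 96, under the 103 limit. (d) is therefore removed.
Exception (e)'s conditions are all satisfied: a current Small Employer Certificate is held; aggregate throughput is 3,460 units, below the 3,610 units limit. But applying paragraphs (k)–(r): (k) operates — the courier service is classified under the construction sector. (l) applies (a current Annual Exemption Letter is held), but is overridden by (m): (m) operates against (l): the baseline figure is 502, less than the 522 limit. (n), which would lift (m), does not operate here — no current Schedule 2 Clearance is held. (e) is therefore removed.
Every exception is unavailable, so the rule governs.

Yes — Tessa's courier service must provide paid sick leave.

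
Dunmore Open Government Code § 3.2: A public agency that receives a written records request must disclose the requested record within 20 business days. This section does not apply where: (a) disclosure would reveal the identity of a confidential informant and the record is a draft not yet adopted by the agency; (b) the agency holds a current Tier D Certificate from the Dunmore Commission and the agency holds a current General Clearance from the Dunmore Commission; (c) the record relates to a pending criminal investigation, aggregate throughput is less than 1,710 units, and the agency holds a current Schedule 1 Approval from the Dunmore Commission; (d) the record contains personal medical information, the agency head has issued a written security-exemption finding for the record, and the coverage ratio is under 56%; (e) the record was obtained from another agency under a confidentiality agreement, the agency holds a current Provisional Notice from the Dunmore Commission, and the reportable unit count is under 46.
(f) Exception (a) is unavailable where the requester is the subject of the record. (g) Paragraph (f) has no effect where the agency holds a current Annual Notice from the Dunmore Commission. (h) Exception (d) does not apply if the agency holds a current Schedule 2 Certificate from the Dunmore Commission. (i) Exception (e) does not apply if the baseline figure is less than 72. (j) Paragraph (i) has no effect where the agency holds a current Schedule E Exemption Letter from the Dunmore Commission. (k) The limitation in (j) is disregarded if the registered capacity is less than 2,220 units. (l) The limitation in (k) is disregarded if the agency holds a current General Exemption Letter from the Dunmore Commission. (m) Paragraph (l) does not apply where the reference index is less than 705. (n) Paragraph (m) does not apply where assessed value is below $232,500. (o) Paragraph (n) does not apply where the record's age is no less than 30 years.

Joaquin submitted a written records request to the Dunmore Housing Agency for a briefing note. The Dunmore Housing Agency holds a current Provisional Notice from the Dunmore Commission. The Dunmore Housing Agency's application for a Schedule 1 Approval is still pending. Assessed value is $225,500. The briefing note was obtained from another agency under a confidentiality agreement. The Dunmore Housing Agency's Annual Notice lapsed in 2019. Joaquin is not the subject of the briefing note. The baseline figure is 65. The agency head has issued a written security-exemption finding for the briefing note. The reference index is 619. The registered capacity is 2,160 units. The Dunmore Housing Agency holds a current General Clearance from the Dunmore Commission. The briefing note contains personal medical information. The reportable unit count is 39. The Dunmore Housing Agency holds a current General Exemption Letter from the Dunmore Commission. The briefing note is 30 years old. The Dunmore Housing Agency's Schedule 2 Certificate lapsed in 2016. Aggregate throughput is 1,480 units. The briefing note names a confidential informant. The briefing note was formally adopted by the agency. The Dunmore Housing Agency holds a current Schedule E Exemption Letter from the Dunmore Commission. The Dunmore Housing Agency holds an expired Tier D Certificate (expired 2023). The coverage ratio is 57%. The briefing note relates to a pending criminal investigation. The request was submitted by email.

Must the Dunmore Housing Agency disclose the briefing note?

Exception (a) does not apply: the briefing note has been formally adopted.
Exception (b) fails — the Tier D Certificate is not current.
Exception (c) does not apply: the Schedule 1 Approval is not current.
Exception (d) requires that the coverage ratio is under 56%; but the coverage ratio is 57%, not under 56%, so (d) is unavailable.
Exception (e) is satisfied on its face — the briefing note was obtained under a confidentiality agreement; a current Provisional Notice is held; the reportable unit count is 39, under the 46 limit. Turning to paragraphs (i)–(o): (i) operates — the baseline figure is 65, less than the 72 limit. (j) applies (a current Schedule E Exemption Letter is held), but is itself disapplied by (k): (k) is triggered — the registered capacity is 2,160 units, less than the 2,220 units limit. (l) applies (a current General Exemption Letter is held), but is set aside by (m): (m) applies — the reference index is 619, less than the 705 limit. (n) would limit (m) — assessed value is $225,500, below the $232,500 limit — but (o) sets (n) aside: (o) is triggered — the record's age is 30 years, meeting the 30 years threshold. Exception (e) does not apply.
No exception applies. The general rule governs.

Yes — the Dunmore Housing Agency must disclose the briefing note.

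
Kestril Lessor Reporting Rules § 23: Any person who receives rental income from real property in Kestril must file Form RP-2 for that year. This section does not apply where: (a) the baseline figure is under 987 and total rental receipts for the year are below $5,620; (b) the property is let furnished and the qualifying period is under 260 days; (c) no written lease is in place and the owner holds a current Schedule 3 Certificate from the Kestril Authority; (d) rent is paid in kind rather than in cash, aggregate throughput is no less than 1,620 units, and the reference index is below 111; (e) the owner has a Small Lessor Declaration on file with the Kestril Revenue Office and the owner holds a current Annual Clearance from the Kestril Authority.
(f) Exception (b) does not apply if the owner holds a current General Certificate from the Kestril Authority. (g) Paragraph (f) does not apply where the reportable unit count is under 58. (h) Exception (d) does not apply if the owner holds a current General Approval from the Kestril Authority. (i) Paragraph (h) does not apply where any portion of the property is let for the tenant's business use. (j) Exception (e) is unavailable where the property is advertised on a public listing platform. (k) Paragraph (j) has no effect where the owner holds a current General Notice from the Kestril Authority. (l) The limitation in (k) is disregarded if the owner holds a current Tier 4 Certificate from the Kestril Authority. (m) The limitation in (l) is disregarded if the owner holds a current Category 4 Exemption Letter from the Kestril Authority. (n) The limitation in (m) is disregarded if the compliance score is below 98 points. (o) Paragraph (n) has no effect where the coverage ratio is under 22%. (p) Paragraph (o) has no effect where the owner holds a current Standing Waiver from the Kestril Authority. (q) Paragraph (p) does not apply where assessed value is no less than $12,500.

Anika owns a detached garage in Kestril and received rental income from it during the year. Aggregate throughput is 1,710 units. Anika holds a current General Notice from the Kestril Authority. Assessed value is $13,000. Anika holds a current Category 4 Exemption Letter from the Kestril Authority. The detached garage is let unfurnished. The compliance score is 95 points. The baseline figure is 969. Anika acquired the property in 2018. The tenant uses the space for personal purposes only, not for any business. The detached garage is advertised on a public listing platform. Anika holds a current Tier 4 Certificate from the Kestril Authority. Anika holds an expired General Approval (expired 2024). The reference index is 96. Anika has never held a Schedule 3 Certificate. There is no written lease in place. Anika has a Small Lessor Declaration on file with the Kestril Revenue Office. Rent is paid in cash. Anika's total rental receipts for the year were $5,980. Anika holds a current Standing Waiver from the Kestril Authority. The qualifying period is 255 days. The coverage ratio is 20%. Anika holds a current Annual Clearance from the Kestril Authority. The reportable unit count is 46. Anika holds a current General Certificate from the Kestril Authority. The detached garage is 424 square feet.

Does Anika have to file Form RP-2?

Exception (a) does not apply: total rental receipts for the year are $5,980, not below $5,620.
Exception (b) requires that the property is let furnished; but the property is let unfurnished, so (b) is unavailable.
Exception (c) fails — there is no Schedule 3 Certificate in force.
Exception (d) fails — rent is paid in cash.
Exception (e): a Small Lessor Declaration is on file; a current Annual Clearance is held — every condition holds. Applying paragraphs (j)–(q): (j) operates (the property is publicly advertised), but is displaced by (k): (k) applies — a current General Notice is held. (l) would limit (k) — a current Tier 4 Certificate is held — but (m) sets (l) aside: (m) is engaged — a current Category 4 Exemption Letter is held. (n) operates (the compliance score is 95 points, below the 98 points limit), but is itself disapplied by (o): (o) operates against (n): the coverage ratio is 20%, under the 22% limit. (p) would limit (o) — a current Standing Waiver is held — but (q) sets (p) aside: (q) operates — assessed value is $13,000, meeting the $12,500 threshold. Exception (e) stands.

No — exception (e) applies; Anika is not required to file Form RP-2.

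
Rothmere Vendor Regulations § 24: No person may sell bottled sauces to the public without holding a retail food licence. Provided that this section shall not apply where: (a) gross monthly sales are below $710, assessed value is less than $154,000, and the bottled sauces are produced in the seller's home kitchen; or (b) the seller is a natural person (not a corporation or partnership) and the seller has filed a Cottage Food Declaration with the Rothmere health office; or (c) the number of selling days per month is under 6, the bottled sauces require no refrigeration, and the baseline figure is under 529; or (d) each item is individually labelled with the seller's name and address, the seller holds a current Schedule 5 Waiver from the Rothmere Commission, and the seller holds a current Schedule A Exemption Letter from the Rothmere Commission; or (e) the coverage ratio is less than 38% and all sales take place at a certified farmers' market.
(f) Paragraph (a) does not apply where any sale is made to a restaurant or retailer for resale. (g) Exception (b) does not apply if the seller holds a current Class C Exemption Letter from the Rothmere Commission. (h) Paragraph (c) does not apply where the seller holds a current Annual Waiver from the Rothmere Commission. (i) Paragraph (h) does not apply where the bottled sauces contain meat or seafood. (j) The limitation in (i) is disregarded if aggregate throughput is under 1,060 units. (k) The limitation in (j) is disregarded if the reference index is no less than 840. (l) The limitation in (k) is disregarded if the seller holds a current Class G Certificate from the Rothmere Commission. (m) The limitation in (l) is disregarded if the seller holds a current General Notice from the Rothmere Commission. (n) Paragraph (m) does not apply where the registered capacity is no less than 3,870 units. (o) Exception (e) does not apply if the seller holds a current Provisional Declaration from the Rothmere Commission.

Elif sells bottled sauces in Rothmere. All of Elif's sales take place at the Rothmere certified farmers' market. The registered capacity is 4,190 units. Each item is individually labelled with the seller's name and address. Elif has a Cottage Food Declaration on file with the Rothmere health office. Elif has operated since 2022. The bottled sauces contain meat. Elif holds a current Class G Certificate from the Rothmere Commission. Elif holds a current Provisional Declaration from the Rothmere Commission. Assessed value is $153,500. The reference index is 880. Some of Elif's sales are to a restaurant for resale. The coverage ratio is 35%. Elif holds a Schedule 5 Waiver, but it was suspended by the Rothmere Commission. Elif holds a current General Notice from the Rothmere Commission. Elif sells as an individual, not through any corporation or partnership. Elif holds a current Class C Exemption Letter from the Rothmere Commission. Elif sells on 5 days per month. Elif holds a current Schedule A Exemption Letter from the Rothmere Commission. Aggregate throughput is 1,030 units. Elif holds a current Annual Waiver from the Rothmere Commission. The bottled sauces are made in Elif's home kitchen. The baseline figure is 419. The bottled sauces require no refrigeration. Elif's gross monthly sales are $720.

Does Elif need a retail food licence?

Exception (a) requires that gross monthly sales are below $710; but gross monthly sales are $720, not below $710, so (a) is unavailable.
Exception (b) is satisfied on its face — the seller is a natural person; a Cottage Food Declaration is on file. Turning to paragraph (g): (g) applies — a current Class C Exemption Letter is held. Exception (b) does not apply.
All of (c)'s requirements are met (the number of selling days per month is 5, under the 6 limit; the bottled sauces are shelf-stable; the baseline figure is 419, under the 529 limit). However, paragraphs (h)–(n) must be considered: (h) applies — a current Annual Waiver is held. (i) operates (the bottled sauces contain meat), but is displaced by (j): (j) operates against (i): aggregate throughput is 1,030 units, under the 1,060 units limit. (k) applies (the reference index is 880, meeting the 840 threshold), but is displaced by (l): (l) operates against (k): a current Class G Certificate is held. (m) applies (a current General Notice is held), but is displaced by (n): (n) is triggered — the registered capacity is 4,190 units, meeting the 3,870 units threshold. Exception (c) does not apply.
Exception (d) does not apply: there is no Schedule 5 Waiver in force.
All of (e)'s requirements are met (the coverage ratio is 35%, less than the 38% limit; all sales are at a certified farmers' market). Turning to paragraph (o): (o) operates against (e): a current Provisional Declaration is held. (e) is therefore removed.
No exception is made out. Elif falls within the general rule.

Yes — Elif must hold a retail food licence.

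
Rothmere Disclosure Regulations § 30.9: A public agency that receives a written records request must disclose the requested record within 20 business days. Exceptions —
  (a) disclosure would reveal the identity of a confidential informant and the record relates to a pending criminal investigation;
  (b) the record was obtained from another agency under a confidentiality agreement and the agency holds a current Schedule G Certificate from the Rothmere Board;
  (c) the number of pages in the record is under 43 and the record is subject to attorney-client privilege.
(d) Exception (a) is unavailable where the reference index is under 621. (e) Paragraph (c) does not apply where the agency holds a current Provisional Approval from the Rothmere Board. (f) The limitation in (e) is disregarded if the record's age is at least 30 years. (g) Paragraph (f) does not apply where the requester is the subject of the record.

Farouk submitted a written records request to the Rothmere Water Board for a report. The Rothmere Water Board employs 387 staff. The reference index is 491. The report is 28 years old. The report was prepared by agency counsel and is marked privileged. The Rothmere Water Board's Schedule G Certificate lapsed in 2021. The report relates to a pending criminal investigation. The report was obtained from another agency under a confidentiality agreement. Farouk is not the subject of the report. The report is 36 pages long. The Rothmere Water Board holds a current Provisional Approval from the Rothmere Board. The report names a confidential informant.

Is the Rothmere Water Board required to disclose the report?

Yes — the Rothmere Water Board must disclose the report.

All of (a)'s requirements are met (the report names a confidential informant; the report relates to a pending investigation). But: (d) is engaged — the reference index is 491, under the 621 limit. (a) is therefore removed.
Exception (b) fails — the Schedule G Certificate is not current.
Exception (c)'s conditions are all satisfied: the number of pages in the record is 36, under the 43 limit; the report is privileged. But: (e) operates against (c): a current Provisional Approval is held. (f) is inapplicable (the record's age is 28 years, short of 30 years), so (e) stands. So (c) is unavailable.
No exception displaces § 30.9.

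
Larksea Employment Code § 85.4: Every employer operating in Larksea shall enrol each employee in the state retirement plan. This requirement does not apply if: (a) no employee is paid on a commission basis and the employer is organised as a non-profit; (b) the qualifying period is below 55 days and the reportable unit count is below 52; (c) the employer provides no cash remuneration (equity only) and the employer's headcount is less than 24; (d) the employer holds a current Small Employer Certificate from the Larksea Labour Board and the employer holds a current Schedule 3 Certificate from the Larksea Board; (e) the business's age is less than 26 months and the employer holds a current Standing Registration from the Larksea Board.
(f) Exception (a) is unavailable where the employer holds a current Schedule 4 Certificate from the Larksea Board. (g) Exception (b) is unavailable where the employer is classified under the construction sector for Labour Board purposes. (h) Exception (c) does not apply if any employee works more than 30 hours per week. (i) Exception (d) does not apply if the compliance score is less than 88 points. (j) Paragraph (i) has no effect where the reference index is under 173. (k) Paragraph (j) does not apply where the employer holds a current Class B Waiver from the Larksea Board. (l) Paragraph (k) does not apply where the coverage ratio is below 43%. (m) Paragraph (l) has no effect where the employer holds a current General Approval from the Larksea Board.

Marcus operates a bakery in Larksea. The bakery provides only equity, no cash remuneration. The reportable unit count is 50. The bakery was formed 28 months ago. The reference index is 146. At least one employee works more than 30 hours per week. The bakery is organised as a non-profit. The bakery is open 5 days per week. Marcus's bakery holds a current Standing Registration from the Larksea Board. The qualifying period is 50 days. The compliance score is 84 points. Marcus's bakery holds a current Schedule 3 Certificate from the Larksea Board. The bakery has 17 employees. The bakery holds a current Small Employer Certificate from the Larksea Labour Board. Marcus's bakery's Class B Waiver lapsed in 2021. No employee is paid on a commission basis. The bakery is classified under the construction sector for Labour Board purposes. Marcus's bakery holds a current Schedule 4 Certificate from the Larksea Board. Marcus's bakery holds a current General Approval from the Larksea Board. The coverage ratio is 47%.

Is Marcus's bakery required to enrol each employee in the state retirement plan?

No — exception (d) applies; Marcus's bakery is not required to enrol each employee in the state retirement plan.

All of (a)'s requirements are met (no employee is paid on commission; the employer is a non-profit). Turning to paragraph (f): (f) is engaged — a current Schedule 4 Certificate is held. (a) is therefore removed.
Exception (b) is satisfied on its face — the qualifying period is 50 days, below the 55 days limit; the reportable unit count is 50, below the 52 limit. But applying paragraph (g): (g) applies — the bakery is classified under the construction sector. Exception (b) does not apply.
Exception (c): remuneration is equity-only; the employer's headcount is 17, less than the 24 limit — every condition holds. Turning to paragraph (h): (h) operates against (c): at least one employee exceeds 30 hours/week. So (c) is unavailable.
All of (d)'s requirements are met (a current Small Employer Certificate is held; a current Schedule 3 Certificate is held). Considering the limiting provisions: (i) would limit (d) — the compliance score is 84 points, less than the 88 points limit — but (j) sets (i) aside: (j) operates against (i): the reference index is 146, under the 173 limit. (k), which would lift (j), is inapplicable — there is no Class B Waiver in force. (d) remains available.
Exception (e) fails — the business's age is 28 months, not less than 26 months.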